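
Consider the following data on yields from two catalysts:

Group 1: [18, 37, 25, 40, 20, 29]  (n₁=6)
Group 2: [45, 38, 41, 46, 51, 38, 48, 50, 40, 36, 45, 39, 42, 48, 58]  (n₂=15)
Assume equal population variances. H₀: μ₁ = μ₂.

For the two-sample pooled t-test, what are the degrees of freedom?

degrees of freedom = 19

df = n₁ + n₂ − 2 = 6 + 15 − 2 = 19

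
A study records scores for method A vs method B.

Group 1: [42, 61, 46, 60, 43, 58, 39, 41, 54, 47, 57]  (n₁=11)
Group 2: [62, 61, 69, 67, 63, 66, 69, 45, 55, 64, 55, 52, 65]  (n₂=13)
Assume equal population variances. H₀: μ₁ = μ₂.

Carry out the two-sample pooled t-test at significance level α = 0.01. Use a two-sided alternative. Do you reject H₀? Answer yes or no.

reject H₀: yes

x̄₁=49.818, s₁=8.304, n₁=11
x̄₂=61.000, s₂=7.234, n₂=13
s_p² = [10·8.304² + 12·7.234²]/22 = 59.8926
SE = √(s_p²·(1/11+1/13)) = 3.1705
t = (49.818−61.000)/3.1705 = -3.5269
df = 22
p-value (two-sided) = 0.00190
At α=0.01: p < α → reject H₀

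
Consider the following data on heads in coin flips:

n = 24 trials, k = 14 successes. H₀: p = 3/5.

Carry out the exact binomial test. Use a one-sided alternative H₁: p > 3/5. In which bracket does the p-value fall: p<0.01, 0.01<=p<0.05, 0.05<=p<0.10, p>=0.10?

p-value bracket: p>=0.10

Exact binomial: n=24, k=14, p₀=3/5=0.6000
P(X≥14) from Σ C(n,i)·p₀^i·(1−p₀)^(n−i)
p-value (one-sided, H₁ greater) = 0.65024
→ bracket: p>=0.10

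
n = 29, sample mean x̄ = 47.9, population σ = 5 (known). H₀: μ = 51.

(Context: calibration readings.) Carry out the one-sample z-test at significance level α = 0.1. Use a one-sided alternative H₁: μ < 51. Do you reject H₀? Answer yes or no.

SE = σ/√n = 5/√29 = 0.9285
z = (x̄−μ₀)/SE = (47.9−51)/0.9285 = -3.3388
p-value (one-sided, H₁ less) = 0.00042
At α=0.1: p < α → reject H₀

reject H₀: yes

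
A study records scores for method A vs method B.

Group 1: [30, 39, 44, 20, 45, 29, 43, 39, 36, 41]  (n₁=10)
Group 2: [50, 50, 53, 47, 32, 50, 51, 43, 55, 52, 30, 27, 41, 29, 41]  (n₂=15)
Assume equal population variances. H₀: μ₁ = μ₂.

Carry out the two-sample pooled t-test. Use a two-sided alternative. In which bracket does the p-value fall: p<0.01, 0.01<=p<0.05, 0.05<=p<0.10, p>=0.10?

x̄₁=36.600, s₁=7.989, n₁=10
x̄₂=43.400, s₂=9.635, n₂=15
s_p² = [9·7.989² + 14·9.635²]/23 = 81.4783
SE = √(s_p²·(1/10+1/15)) = 3.6851
t = (36.600−43.400)/3.6851 = -1.8453
df = 23
p-value (two-sided) = 0.07791
→ bracket: 0.05<=p<0.10

p-value bracket: 0.05<=p<0.10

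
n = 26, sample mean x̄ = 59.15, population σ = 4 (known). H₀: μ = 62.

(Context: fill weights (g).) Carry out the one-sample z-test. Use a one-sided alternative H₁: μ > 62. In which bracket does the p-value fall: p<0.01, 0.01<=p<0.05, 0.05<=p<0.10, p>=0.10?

p-value bracket: p>=0.10

SE = σ/√n = 4/√26 = 0.7845
z = (x̄−μ₀)/SE = (59.15−62)/0.7845 = -3.6331
p-value (one-sided, H₁ greater) = 0.99986
→ bracket: p>=0.10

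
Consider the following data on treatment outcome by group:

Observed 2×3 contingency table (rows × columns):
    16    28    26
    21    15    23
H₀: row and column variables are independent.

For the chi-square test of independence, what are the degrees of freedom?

degrees of freedom = 2

df = (r−1)(c−1) = (2−1)·(3−1) = 2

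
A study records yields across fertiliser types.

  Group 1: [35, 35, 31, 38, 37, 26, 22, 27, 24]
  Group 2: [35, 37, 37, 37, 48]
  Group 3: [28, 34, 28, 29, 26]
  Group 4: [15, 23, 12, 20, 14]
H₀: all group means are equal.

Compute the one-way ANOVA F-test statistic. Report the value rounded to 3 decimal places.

test statistic = 16.167

Group means [30.56, 38.80, 29.00, 16.80], grand mean 29.083
SSB = Σnᵢ(x̄ᵢ−x̄)² = 1246.011; SSW = ΣΣ(x−x̄ᵢ)² = 513.822
MSB = 1246.011/3 = 415.3370; MSW = 513.822/20 = 25.6911
F = MSB/MSW = 16.1666
df = (3, 20)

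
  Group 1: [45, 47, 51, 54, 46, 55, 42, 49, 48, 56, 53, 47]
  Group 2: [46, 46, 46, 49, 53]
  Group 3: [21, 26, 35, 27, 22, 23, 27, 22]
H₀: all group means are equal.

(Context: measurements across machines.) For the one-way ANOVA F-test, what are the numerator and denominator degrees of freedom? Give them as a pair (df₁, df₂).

degrees of freedom = [2, 22]

k = 3 groups, N = 25 total
df = (k−1, N−k) = (3−1, 25−3) = (2, 22)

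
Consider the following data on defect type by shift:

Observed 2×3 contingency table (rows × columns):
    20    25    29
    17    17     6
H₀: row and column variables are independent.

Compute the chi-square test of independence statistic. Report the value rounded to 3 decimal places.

test statistic = 7.399

Row totals [74, 40], col totals [37, 42, 35], n=114
χ² = (20−24.02)²/24.02 + (25−27.26)²/27.26 + (29−22.72)²/22.72 + (17−12.98)²/12.98 + (17−14.74)²/14.74 + (6−12.28)²/12.28 = 7.3991
df = 2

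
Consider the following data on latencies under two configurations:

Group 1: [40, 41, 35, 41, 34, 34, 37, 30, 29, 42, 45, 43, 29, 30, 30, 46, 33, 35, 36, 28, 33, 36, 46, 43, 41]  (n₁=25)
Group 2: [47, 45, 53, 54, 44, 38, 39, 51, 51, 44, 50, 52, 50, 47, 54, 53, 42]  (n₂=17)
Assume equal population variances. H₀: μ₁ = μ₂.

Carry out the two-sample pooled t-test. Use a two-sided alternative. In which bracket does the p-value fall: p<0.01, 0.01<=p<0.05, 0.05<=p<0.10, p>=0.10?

p-value bracket: p<0.01

x̄₁=36.680, s₁=5.750, n₁=25
x̄₂=47.882, s₂=5.146, n₂=17
s_p² = [24·5.750² + 16·5.146²]/40 = 30.4301
SE = √(s_p²·(1/25+1/17)) = 1.7341
t = (36.680−47.882)/1.7341 = -6.4599
df = 40
p-value (two-sided) = 0.00000
→ bracket: p<0.01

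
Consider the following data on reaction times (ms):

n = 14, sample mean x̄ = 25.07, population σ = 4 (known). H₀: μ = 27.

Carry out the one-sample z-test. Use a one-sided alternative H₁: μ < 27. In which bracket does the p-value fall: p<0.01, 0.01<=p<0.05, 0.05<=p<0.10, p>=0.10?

SE = σ/√n = 4/√14 = 1.0690
z = (x̄−μ₀)/SE = (25.07−27)/1.0690 = -1.8053
p-value (one-sided, H₁ less) = 0.03551
→ bracket: 0.01<=p<0.05

p-value bracket: 0.01<=p<0.05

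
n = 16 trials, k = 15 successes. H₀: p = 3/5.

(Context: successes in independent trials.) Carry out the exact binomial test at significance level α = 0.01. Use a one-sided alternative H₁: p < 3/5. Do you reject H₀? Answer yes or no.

Exact binomial: n=16, k=15, p₀=3/5=0.6000
P(X≤15) from Σ C(n,i)·p₀^i·(1−p₀)^(n−i)
p-value (one-sided, H₁ less) = 0.99972
At α=0.01: p ≥ α → fail to reject H₀

reject H₀: no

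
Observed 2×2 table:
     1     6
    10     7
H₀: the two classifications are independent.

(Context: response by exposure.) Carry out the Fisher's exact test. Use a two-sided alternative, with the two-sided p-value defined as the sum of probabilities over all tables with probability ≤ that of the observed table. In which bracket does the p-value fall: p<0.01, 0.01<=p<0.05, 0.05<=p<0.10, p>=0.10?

p-value bracket: 0.05<=p<0.10

Margins: r₁=7, r₂=17, c₁=11, c₂=13, n=24
p_obs = C(7,1)·C(17,10)/C(24,11); sum pmf over tables with pmf ≤ p_obs
p-value (two-sided) = 0.07780
→ bracket: 0.05<=p<0.10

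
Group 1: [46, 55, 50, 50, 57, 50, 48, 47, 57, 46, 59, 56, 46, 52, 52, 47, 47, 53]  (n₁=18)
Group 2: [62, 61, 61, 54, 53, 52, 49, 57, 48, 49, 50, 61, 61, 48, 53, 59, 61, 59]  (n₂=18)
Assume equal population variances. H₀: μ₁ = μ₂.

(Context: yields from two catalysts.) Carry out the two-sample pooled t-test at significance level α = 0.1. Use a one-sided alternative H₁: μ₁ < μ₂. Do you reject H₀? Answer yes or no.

x̄₁=51.000, s₁=4.325, n₁=18
x̄₂=55.444, s₂=5.283, n₂=18
s_p² = [17·4.325² + 17·5.283²]/34 = 23.3072
SE = √(s_p²·(1/18+1/18)) = 1.6093
t = (51.000−55.444)/1.6093 = -2.7618
df = 34
p-value (one-sided, H₁ less) = 0.00460
At α=0.1: p < α → reject H₀

reject H₀: yes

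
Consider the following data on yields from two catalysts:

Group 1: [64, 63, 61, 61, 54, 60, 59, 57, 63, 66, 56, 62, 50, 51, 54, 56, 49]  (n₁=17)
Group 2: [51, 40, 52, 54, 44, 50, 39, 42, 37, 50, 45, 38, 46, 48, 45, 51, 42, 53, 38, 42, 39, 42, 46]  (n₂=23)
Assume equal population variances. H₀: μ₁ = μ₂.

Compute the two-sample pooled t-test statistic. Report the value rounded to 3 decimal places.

test statistic = 7.769

x̄₁=58.000, s₁=5.148, n₁=17
x̄₂=44.957, s₂=5.321, n₂=23
s_p² = [16·5.148² + 22·5.321²]/38 = 27.5515
SE = √(s_p²·(1/17+1/23)) = 1.6789
t = (58.000−44.957)/1.6789 = 7.7693
df = 38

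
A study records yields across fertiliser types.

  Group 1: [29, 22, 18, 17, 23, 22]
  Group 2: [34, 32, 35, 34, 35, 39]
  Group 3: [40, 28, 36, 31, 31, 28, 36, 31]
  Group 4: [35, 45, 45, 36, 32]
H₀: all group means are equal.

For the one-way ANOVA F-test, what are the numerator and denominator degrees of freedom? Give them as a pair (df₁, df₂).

k = 4 groups, N = 25 total
df = (k−1, N−k) = (4−1, 25−4) = (3, 21)

degrees of freedom = [3, 21]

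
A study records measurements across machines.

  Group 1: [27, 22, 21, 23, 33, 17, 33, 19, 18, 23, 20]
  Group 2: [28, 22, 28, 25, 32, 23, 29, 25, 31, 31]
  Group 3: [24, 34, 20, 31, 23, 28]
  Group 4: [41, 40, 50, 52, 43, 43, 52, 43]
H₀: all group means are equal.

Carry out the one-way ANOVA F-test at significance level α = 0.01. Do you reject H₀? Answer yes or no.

Group means [23.27, 27.40, 26.67, 45.50], grand mean 30.114
SSB = Σnᵢ(x̄ᵢ−x̄)² = 2553.628; SSW = ΣΣ(x−x̄ᵢ)² = 729.915
MSB = 2553.628/3 = 851.2092; MSW = 729.915/31 = 23.5457
F = MSB/MSW = 36.1514
df = (3, 31)
p-value (upper-tail) = 0.00000
At α=0.01: p < α → reject H₀

reject H₀: yes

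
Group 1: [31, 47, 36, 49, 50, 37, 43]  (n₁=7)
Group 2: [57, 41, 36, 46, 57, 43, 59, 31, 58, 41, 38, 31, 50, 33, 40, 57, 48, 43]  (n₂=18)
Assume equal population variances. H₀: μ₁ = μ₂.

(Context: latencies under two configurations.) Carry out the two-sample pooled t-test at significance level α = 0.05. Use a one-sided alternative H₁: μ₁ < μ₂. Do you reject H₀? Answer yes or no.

x̄₁=41.857, s₁=7.313, n₁=7
x̄₂=44.944, s₂=9.588, n₂=18
s_p² = [6·7.313² + 17·9.588²]/23 = 81.9044
SE = √(s_p²·(1/7+1/18)) = 4.0312
t = (41.857−44.944)/4.0312 = -0.7658
df = 23
p-value (one-sided, H₁ less) = 0.22578
At α=0.05: p ≥ α → fail to reject H₀

reject H₀: no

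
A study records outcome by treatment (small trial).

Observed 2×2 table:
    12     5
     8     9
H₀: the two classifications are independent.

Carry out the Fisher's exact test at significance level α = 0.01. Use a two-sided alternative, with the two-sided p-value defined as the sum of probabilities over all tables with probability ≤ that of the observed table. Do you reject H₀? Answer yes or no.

reject H₀: no

Margins: r₁=17, r₂=17, c₁=20, c₂=14, n=34
p_obs = C(17,12)·C(17,8)/C(34,20); sum pmf over tables with pmf ≤ p_obs
p-value (two-sided) = 0.29600
At α=0.01: p ≥ α → fail to reject H₀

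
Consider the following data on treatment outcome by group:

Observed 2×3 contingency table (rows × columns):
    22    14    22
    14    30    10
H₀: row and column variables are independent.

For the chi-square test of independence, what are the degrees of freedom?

df = (r−1)(c−1) = (2−1)·(3−1) = 2

degrees of freedom = 2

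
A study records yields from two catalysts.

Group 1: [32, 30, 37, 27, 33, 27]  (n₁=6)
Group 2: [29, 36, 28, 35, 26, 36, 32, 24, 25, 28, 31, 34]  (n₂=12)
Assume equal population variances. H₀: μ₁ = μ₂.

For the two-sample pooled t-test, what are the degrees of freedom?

degrees of freedom = 16

df = n₁ + n₂ − 2 = 6 + 12 − 2 = 16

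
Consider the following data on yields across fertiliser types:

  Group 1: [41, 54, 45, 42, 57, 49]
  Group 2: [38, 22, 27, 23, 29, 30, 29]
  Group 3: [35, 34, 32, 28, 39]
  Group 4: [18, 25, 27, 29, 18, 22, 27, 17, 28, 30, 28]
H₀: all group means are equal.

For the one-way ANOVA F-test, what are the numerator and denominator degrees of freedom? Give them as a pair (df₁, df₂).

k = 4 groups, N = 29 total
df = (k−1, N−k) = (4−1, 29−4) = (3, 25)

degrees of freedom = [3, 25]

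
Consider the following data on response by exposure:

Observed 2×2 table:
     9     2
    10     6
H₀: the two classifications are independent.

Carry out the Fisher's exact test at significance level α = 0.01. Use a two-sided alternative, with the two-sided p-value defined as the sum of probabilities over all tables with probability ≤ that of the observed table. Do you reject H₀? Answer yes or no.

reject H₀: no

Margins: r₁=11, r₂=16, c₁=19, c₂=8, n=27
p_obs = C(11,9)·C(16,10)/C(27,19); sum pmf over tables with pmf ≤ p_obs
p-value (two-sided) = 0.40483
At α=0.01: p ≥ α → fail to reject H₀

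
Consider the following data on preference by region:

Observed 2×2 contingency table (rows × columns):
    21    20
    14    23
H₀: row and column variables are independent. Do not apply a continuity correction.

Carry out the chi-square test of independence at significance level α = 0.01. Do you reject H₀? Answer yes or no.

Row totals [41, 37], col totals [35, 43], n=78
χ² = (21−18.40)²/18.40 + (20−22.60)²/22.60 + (14−16.60)²/16.60 + (23−20.40)²/20.40 = 1.4079
df = 1
p-value (upper-tail) = 0.23541
At α=0.01: p ≥ α → fail to reject H₀

reject H₀: no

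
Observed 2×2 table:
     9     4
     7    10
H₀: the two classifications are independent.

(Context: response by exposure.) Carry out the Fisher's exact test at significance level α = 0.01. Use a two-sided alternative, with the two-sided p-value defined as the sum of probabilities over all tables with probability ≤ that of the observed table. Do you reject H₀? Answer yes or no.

reject H₀: no

Margins: r₁=13, r₂=17, c₁=16, c₂=14, n=30
p_obs = C(13,9)·C(17,7)/C(30,16); sum pmf over tables with pmf ≤ p_obs
p-value (two-sided) = 0.15898
At α=0.01: p ≥ α → fail to reject H₀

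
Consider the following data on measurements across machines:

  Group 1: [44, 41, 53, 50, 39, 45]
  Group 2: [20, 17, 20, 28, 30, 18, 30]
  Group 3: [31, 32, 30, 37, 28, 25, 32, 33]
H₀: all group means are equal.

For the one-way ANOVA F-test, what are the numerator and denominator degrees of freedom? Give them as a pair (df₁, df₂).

degrees of freedom = [2, 18]

k = 3 groups, N = 21 total
df = (k−1, N−k) = (3−1, 21−3) = (2, 18)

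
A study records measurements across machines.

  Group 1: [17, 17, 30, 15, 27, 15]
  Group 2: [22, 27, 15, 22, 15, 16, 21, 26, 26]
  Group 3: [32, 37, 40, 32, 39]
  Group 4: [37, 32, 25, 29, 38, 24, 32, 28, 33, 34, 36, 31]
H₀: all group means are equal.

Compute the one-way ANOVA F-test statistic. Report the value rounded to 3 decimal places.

Group means [20.17, 21.11, 36.00, 31.58], grand mean 27.188
SSB = Σnᵢ(x̄ᵢ−x̄)² = 1248.236; SSW = ΣΣ(x−x̄ᵢ)² = 678.639
MSB = 1248.236/3 = 416.0787; MSW = 678.639/28 = 24.2371
F = MSB/MSW = 17.1670
df = (3, 28)

test statistic = 17.167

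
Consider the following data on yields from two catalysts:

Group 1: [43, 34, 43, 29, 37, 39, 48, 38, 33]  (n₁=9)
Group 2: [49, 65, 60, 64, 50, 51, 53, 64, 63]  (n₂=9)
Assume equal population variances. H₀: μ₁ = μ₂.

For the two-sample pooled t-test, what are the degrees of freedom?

df = n₁ + n₂ − 2 = 9 + 9 − 2 = 16

degrees of freedom = 16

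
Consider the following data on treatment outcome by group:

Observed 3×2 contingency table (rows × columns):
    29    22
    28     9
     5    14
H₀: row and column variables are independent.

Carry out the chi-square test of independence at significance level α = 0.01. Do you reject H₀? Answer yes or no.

Row totals [51, 37, 19], col totals [62, 45], n=107
χ² = (29−29.55)²/29.55 + (22−21.45)²/21.45 + (28−21.44)²/21.44 + (9−15.56)²/15.56 + (5−11.01)²/11.01 + (14−7.99)²/7.99 = 12.5978
df = 2
p-value (upper-tail) = 0.00184
At α=0.01: p < α → reject H₀

reject H₀: yes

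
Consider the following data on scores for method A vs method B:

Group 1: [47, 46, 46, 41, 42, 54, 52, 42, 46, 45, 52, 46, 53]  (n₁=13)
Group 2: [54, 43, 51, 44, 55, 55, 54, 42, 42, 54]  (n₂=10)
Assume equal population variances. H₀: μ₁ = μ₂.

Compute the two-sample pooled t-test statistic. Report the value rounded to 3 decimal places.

test statistic = -1.092

x̄₁=47.077, s₁=4.368, n₁=13
x̄₂=49.400, s₂=5.854, n₂=10
s_p² = [12·4.368² + 9·5.854²]/21 = 25.5868
SE = √(s_p²·(1/13+1/10)) = 2.1277
t = (47.077−49.400)/2.1277 = -1.0919
df = 21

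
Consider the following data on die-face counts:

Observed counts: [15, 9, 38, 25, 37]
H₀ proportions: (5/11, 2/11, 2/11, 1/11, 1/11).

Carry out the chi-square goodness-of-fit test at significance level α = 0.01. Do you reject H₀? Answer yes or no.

n = 124; E_i = n·p_i = [56.36, 22.55, 22.55, 11.27, 11.27]
χ² = (15−56.36)²/56.36 + (9−22.55)²/22.55 + (38−22.55)²/22.55 + (25−11.27)²/11.27 + (37−11.27)²/11.27 = 124.5202
df = 4
p-value (upper-tail) = 0.00000
At α=0.01: p < α → reject H₀

reject H₀: yes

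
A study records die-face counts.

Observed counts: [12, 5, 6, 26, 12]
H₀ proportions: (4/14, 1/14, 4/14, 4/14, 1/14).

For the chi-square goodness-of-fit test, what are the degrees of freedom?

df = k − 1 = 5 − 1 = 4

degrees of freedom = 4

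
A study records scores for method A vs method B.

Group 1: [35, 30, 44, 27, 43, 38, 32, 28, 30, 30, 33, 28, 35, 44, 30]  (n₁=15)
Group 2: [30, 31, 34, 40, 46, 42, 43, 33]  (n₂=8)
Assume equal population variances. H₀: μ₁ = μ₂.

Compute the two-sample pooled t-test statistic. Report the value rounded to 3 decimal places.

test statistic = -1.368

x̄₁=33.800, s₁=5.906, n₁=15
x̄₂=37.375, s₂=6.093, n₂=8
s_p² = [14·5.906² + 7·6.093²]/21 = 35.6321
SE = √(s_p²·(1/15+1/8)) = 2.6133
t = (33.800−37.375)/2.6133 = -1.3680
df = 21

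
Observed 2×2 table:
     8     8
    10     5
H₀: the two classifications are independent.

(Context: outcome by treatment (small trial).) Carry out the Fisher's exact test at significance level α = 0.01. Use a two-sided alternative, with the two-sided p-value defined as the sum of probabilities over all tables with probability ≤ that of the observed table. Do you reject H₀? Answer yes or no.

reject H₀: no

Margins: r₁=16, r₂=15, c₁=18, c₂=13, n=31
p_obs = C(16,8)·C(15,10)/C(31,18); sum pmf over tables with pmf ≤ p_obs
p-value (two-sided) = 0.47255
At α=0.01: p ≥ α → fail to reject H₀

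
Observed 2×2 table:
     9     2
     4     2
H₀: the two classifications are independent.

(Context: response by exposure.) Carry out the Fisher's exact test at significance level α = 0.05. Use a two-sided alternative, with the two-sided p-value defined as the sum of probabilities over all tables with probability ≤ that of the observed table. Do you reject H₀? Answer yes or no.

Margins: r₁=11, r₂=6, c₁=13, c₂=4, n=17
p_obs = C(11,9)·C(6,4)/C(17,13); sum pmf over tables with pmf ≤ p_obs
p-value (two-sided) = 0.58403
At α=0.05: p ≥ α → fail to reject H₀

reject H₀: no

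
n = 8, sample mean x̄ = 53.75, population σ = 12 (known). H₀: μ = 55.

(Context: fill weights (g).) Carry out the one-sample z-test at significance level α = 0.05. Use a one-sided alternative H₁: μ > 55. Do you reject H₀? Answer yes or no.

SE = σ/√n = 12/√8 = 4.2426
z = (x̄−μ₀)/SE = (53.75−55)/4.2426 = -0.2946
p-value (one-sided, H₁ greater) = 0.61586
At α=0.05: p ≥ α → fail to reject H₀

reject H₀: no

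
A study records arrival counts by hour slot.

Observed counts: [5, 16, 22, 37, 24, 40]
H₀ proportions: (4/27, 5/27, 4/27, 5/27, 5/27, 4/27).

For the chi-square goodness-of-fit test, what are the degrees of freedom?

df = k − 1 = 6 − 1 = 5

degrees of freedom = 5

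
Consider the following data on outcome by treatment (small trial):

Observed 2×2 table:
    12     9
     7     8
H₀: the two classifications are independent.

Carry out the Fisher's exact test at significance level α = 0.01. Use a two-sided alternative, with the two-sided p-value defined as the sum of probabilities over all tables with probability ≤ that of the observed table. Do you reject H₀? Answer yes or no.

Margins: r₁=21, r₂=15, c₁=19, c₂=17, n=36
p_obs = C(21,12)·C(15,7)/C(36,19); sum pmf over tables with pmf ≤ p_obs
p-value (two-sided) = 0.73600
At α=0.01: p ≥ α → fail to reject H₀

reject H₀: no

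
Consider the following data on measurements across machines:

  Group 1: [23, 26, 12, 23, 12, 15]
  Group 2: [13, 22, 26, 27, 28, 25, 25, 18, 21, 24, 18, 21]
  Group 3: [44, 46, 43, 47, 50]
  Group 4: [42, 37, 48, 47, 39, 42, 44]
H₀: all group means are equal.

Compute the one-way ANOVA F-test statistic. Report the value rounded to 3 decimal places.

Group means [18.50, 22.33, 46.00, 42.71], grand mean 30.267
SSB = Σnᵢ(x̄ᵢ−x̄)² = 3908.271; SSW = ΣΣ(x−x̄ᵢ)² = 531.595
MSB = 3908.271/3 = 1302.7571; MSW = 531.595/26 = 20.4460
F = MSB/MSW = 63.7171
df = (3, 26)

test statistic = 63.717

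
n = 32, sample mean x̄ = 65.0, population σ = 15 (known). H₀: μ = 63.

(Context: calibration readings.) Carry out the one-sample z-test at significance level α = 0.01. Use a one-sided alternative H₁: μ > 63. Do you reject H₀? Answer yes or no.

reject H₀: no

SE = σ/√n = 15/√32 = 2.6517
z = (x̄−μ₀)/SE = (65.0−63)/2.6517 = 0.7542
p-value (one-sided, H₁ greater) = 0.22535
At α=0.01: p ≥ α → fail to reject H₀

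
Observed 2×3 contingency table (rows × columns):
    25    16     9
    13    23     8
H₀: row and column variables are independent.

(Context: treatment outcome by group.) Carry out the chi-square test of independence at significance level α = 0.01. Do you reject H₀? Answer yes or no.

reject H₀: no

Row totals [50, 44], col totals [38, 39, 17], n=94
χ² = (25−20.21)²/20.21 + (16−20.74)²/20.74 + (9−9.04)²/9.04 + (13−17.79)²/17.79 + (23−18.26)²/18.26 + (8−7.96)²/7.96 = 4.7410
df = 2
p-value (upper-tail) = 0.09343
At α=0.01: p ≥ α → fail to reject H₀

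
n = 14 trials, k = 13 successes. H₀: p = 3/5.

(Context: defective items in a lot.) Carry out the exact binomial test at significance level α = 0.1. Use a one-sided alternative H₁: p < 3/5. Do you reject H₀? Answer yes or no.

reject H₀: no

Exact binomial: n=14, k=13, p₀=3/5=0.6000
P(X≤13) from Σ C(n,i)·p₀^i·(1−p₀)^(n−i)
p-value (one-sided, H₁ less) = 0.99922
At α=0.1: p ≥ α → fail to reject H₀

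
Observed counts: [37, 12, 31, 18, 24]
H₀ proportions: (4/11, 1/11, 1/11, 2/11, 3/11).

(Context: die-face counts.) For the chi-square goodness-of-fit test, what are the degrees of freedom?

degrees of freedom = 4

df = k − 1 = 5 − 1 = 4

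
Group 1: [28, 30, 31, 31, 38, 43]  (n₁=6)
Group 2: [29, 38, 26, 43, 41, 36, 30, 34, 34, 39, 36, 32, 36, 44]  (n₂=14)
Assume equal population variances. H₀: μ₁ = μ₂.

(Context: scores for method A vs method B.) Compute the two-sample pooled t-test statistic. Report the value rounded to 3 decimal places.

test statistic = -0.788

x̄₁=33.500, s₁=5.753, n₁=6
x̄₂=35.571, s₂=5.244, n₂=14
s_p² = [5·5.753² + 13·5.244²]/18 = 29.0516
SE = √(s_p²·(1/6+1/14)) = 2.6300
t = (33.500−35.571)/2.6300 = -0.7876
df = 18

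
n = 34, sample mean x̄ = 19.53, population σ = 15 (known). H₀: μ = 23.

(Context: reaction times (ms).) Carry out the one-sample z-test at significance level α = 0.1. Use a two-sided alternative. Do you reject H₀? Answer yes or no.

SE = σ/√n = 15/√34 = 2.5725
z = (x̄−μ₀)/SE = (19.53−23)/2.5725 = -1.3489
p-value (two-sided) = 0.17737
At α=0.1: p ≥ α → fail to reject H₀

reject H₀: no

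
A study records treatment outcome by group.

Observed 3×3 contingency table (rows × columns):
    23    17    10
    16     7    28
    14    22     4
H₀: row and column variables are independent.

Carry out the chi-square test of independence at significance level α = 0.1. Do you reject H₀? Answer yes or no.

reject H₀: yes

Row totals [50, 51, 40], col totals [53, 46, 42], n=141
χ² = (23−18.79)²/18.79 + (17−16.31)²/16.31 + (10−14.89)²/14.89 + (16−19.17)²/19.17 + (7−16.64)²/16.64 + (28−15.19)²/15.19 + (14−15.04)²/15.04 + (22−13.05)²/13.05 + (4−11.91)²/11.91 = 30.9528
df = 4
p-value (upper-tail) = 0.00000
At α=0.1: p < α → reject H₀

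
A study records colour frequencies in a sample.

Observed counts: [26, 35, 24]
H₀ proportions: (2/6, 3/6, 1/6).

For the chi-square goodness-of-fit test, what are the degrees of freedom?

degrees of freedom = 2

df = k − 1 = 3 − 1 = 2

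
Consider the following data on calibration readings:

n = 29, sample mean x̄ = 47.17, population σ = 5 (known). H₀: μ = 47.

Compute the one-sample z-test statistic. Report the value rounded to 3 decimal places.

SE = σ/√n = 5/√29 = 0.9285
z = (x̄−μ₀)/SE = (47.17−47)/0.9285 = 0.1831

test statistic = 0.183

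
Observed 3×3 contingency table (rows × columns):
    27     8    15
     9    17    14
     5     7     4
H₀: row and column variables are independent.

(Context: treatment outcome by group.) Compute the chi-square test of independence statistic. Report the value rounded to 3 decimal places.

test statistic = 12.693

Row totals [50, 40, 16], col totals [41, 32, 33], n=106
χ² = (27−19.34)²/19.34 + (8−15.09)²/15.09 + (15−15.57)²/15.57 + (9−15.47)²/15.47 + (17−12.08)²/12.08 + (14−12.45)²/12.45 + (5−6.19)²/6.19 + (7−4.83)²/4.83 + (4−4.98)²/4.98 = 12.6930
df = 4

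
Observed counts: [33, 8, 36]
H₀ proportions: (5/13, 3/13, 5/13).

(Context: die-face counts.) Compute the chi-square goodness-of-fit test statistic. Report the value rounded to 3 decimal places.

n = 77; E_i = n·p_i = [29.62, 17.77, 29.62]
χ² = (33−29.62)²/29.62 + (8−17.77)²/17.77 + (36−29.62)²/29.62 = 7.1342
df = 2

test statistic = 7.134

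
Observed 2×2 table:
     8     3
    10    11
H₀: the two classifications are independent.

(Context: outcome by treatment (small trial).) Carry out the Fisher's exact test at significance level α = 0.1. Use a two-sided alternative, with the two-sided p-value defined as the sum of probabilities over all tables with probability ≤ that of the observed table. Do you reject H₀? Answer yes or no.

reject H₀: no

Margins: r₁=11, r₂=21, c₁=18, c₂=14, n=32
p_obs = C(11,8)·C(21,10)/C(32,18); sum pmf over tables with pmf ≤ p_obs
p-value (two-sided) = 0.26564
At α=0.1: p ≥ α → fail to reject H₀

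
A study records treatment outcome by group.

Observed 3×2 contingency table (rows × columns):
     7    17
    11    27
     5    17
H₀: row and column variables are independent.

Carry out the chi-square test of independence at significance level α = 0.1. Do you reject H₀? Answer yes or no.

reject H₀: no

Row totals [24, 38, 22], col totals [23, 61], n=84
χ² = (7−6.57)²/6.57 + (17−17.43)²/17.43 + (11−10.40)²/10.40 + (27−27.60)²/27.60 + (5−6.02)²/6.02 + (17−15.98)²/15.98 = 0.3250
df = 2
p-value (upper-tail) = 0.85002
At α=0.1: p ≥ α → fail to reject H₀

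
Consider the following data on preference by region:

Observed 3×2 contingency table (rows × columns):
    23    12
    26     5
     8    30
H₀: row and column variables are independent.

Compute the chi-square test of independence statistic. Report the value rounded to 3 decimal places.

test statistic = 29.733

Row totals [35, 31, 38], col totals [57, 47], n=104
χ² = (23−19.18)²/19.18 + (12−15.82)²/15.82 + (26−16.99)²/16.99 + (5−14.01)²/14.01 + (8−20.83)²/20.83 + (30−17.17)²/17.17 = 29.7332
df = 2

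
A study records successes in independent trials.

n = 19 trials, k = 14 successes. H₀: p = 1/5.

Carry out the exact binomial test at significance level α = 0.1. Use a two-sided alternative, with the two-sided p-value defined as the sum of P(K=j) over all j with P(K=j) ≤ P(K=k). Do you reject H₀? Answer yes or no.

Exact binomial: n=19, k=14, p₀=1/5=0.2000
P(X=j) = C(n,j)·p₀^j·(1−p₀)^(n−j); p = Σ P(X=j) over j with P(X=j) ≤ P(X=14)
p-value (two-sided) = 0.00000
At α=0.1: p < α → reject H₀

reject H₀: yes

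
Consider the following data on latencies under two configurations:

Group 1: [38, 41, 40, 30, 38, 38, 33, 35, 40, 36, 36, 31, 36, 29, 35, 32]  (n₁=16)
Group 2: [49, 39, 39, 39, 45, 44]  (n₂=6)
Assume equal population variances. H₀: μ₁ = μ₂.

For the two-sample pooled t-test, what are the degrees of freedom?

degrees of freedom = 20

df = n₁ + n₂ − 2 = 16 + 6 − 2 = 20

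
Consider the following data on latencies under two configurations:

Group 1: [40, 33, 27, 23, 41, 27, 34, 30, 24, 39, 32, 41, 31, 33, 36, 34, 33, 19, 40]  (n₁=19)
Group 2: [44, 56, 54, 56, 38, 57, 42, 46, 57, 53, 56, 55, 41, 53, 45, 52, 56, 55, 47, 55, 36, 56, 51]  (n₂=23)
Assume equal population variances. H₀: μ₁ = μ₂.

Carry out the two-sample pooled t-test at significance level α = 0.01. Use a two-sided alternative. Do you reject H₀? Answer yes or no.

x̄₁=32.474, s₁=6.372, n₁=19
x̄₂=50.478, s₂=6.598, n₂=23
s_p² = [18·6.372² + 22·6.598²]/40 = 42.2119
SE = √(s_p²·(1/19+1/23)) = 2.0142
t = (32.474−50.478)/2.0142 = -8.9388
df = 40
p-value (two-sided) = 0.00000
At α=0.01: p < α → reject H₀

reject H₀: yes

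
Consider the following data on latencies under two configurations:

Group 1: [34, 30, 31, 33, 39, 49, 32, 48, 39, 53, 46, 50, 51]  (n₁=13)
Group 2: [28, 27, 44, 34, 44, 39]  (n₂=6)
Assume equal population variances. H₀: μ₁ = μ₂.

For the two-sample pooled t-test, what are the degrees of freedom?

df = n₁ + n₂ − 2 = 13 + 6 − 2 = 17

degrees of freedom = 17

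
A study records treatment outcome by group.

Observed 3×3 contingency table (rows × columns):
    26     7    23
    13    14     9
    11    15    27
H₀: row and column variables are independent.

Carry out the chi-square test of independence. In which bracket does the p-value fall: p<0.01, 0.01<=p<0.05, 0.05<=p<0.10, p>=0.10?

p-value bracket: p<0.01

Row totals [56, 36, 53], col totals [50, 36, 59], n=145
χ² = (26−19.31)²/19.31 + (7−13.90)²/13.90 + (23−22.79)²/22.79 + (13−12.41)²/12.41 + (14−8.94)²/8.94 + (9−14.65)²/14.65 + (11−18.28)²/18.28 + (15−13.16)²/13.16 + (27−21.57)²/21.57 = 15.3436
df = 4
p-value (upper-tail) = 0.00404
→ bracket: p<0.01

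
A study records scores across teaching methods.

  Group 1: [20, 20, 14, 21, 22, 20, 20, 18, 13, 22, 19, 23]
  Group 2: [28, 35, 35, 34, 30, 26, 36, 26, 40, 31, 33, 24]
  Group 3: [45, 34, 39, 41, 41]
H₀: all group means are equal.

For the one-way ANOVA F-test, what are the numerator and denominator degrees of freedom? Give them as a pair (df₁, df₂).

degrees of freedom = [2, 26]

k = 3 groups, N = 29 total
df = (k−1, N−k) = (3−1, 29−3) = (2, 26)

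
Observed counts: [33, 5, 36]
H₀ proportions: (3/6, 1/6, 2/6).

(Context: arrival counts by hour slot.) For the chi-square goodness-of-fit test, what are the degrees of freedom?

degrees of freedom = 2

df = k − 1 = 3 − 1 = 2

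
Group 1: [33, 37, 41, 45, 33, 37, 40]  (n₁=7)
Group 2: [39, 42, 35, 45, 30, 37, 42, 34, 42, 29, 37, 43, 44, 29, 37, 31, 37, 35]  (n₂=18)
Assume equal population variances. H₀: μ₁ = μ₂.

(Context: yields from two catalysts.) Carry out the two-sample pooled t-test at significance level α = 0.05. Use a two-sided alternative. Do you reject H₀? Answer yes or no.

x̄₁=38.000, s₁=4.359, n₁=7
x̄₂=37.111, s₂=5.189, n₂=18
s_p² = [6·4.359² + 17·5.189²]/23 = 24.8599
SE = √(s_p²·(1/7+1/18)) = 2.2209
t = (38.000−37.111)/2.2209 = 0.4002
df = 23
p-value (two-sided) = 0.69268
At α=0.05: p ≥ α → fail to reject H₀

reject H₀: no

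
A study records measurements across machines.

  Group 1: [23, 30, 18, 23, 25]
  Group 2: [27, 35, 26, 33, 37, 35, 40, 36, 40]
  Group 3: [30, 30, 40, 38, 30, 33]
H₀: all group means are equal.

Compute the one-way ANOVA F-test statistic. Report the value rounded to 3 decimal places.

Group means [23.80, 34.33, 33.50], grand mean 31.450
SSB = Σnᵢ(x̄ᵢ−x̄)² = 392.650; SSW = ΣΣ(x−x̄ᵢ)² = 374.300
MSB = 392.650/2 = 196.3250; MSW = 374.300/17 = 22.0176
F = MSB/MSW = 8.9167
df = (2, 17)

test statistic = 8.917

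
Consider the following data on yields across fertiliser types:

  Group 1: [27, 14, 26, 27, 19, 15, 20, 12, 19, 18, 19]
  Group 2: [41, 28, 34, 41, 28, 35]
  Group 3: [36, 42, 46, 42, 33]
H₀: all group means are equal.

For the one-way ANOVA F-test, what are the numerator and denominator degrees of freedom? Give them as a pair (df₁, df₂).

k = 3 groups, N = 22 total
df = (k−1, N−k) = (3−1, 22−3) = (2, 19)

degrees of freedom = [2, 19]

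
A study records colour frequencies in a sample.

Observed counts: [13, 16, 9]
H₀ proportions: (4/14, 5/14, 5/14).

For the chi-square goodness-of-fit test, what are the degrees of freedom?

degrees of freedom = 2

df = k − 1 = 3 − 1 = 2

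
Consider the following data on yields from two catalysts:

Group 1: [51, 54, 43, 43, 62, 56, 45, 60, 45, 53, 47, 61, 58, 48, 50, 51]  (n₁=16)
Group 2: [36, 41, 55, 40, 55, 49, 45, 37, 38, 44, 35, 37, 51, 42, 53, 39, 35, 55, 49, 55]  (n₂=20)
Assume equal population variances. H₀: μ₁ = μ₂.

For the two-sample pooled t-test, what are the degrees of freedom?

df = n₁ + n₂ − 2 = 16 + 20 − 2 = 34

degrees of freedom = 34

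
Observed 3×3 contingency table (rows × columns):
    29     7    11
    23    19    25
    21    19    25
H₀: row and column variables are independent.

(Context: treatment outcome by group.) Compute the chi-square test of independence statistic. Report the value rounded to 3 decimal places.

Row totals [47, 67, 65], col totals [73, 45, 61], n=179
χ² = (29−19.17)²/19.17 + (7−11.82)²/11.82 + (11−16.02)²/16.02 + (23−27.32)²/27.32 + (19−16.84)²/16.84 + (25−22.83)²/22.83 + (21−26.51)²/26.51 + (19−16.34)²/16.34 + (25−22.15)²/22.15 = 11.6877
df = 4

test statistic = 11.688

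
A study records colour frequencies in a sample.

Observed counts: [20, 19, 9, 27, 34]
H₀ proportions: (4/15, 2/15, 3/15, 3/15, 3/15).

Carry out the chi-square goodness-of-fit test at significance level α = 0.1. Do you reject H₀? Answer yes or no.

reject H₀: yes

n = 109; E_i = n·p_i = [29.07, 14.53, 21.80, 21.80, 21.80]
χ² = (20−29.07)²/29.07 + (19−14.53)²/14.53 + (9−21.80)²/21.80 + (27−21.80)²/21.80 + (34−21.80)²/21.80 = 19.7844
df = 4
p-value (upper-tail) = 0.00055
At α=0.1: p < α → reject H₀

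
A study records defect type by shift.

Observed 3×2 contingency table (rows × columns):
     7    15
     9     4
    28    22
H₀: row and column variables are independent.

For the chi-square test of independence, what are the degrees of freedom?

degrees of freedom = 2

df = (r−1)(c−1) = (3−1)·(2−1) = 2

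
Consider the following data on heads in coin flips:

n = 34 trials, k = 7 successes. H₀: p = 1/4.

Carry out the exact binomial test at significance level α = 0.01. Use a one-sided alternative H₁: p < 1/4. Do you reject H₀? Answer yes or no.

reject H₀: no

Exact binomial: n=34, k=7, p₀=1/4=0.2500
P(X≤7) from Σ C(n,i)·p₀^i·(1−p₀)^(n−i)
p-value (one-sided, H₁ less) = 0.35703
At α=0.01: p ≥ α → fail to reject H₀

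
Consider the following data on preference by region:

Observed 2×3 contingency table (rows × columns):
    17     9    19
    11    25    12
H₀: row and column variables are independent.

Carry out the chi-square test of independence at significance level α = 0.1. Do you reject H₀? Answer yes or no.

reject H₀: yes

Row totals [45, 48], col totals [28, 34, 31], n=93
χ² = (17−13.55)²/13.55 + (9−16.45)²/16.45 + (19−15.00)²/15.00 + (11−14.45)²/14.45 + (25−17.55)²/17.55 + (12−16.00)²/16.00 = 10.3097
df = 2
p-value (upper-tail) = 0.00577
At α=0.1: p < α → reject H₀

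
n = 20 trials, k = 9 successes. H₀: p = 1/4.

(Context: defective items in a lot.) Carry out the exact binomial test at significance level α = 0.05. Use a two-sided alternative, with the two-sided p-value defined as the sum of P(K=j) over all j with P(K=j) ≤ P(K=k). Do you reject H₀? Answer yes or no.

reject H₀: no

Exact binomial: n=20, k=9, p₀=1/4=0.2500
P(X=j) = C(n,j)·p₀^j·(1−p₀)^(n−j); p = Σ P(X=j) over j with P(X=j) ≤ P(X=9)
p-value (two-sided) = 0.06524
At α=0.05: p ≥ α → fail to reject H₀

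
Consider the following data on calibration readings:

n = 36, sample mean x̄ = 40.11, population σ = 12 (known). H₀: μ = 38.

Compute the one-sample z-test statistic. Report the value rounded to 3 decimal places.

test statistic = 1.055

SE = σ/√n = 12/√36 = 2.0000
z = (x̄−μ₀)/SE = (40.11−38)/2.0000 = 1.0550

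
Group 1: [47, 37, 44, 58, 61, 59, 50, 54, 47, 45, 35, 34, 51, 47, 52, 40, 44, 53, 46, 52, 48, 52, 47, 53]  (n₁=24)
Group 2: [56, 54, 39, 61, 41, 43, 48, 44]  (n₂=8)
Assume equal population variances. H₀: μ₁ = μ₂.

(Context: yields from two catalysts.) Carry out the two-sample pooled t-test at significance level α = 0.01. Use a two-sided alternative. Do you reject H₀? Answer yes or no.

reject H₀: no

x̄₁=48.167, s₁=7.026, n₁=24
x̄₂=48.250, s₂=7.924, n₂=8
s_p² = [23·7.026² + 7·7.924²]/30 = 52.4944
SE = √(s_p²·(1/24+1/8)) = 2.9579
t = (48.167−48.250)/2.9579 = -0.0282
df = 30
p-value (two-sided) = 0.97771
At α=0.01: p ≥ α → fail to reject H₀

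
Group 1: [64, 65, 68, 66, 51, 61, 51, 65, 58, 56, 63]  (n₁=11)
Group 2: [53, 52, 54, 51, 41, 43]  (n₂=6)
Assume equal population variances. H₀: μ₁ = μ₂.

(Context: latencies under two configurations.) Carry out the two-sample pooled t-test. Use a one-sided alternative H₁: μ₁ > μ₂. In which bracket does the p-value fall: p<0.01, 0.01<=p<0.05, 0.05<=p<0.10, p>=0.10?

p-value bracket: p<0.01

x̄₁=60.727, s₁=5.934, n₁=11
x̄₂=49.000, s₂=5.550, n₂=6
s_p² = [10·5.934² + 5·5.550²]/15 = 33.7455
SE = √(s_p²·(1/11+1/6)) = 2.9482
t = (60.727−49.000)/2.9482 = 3.9777
df = 15
p-value (one-sided, H₁ greater) = 0.00061
→ bracket: p<0.01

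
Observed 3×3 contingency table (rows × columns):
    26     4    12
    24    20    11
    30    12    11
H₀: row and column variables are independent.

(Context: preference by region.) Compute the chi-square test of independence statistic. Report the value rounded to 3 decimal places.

test statistic = 9.770

Row totals [42, 55, 53], col totals [80, 36, 34], n=150
χ² = (26−22.40)²/22.40 + (4−10.08)²/10.08 + (12−9.52)²/9.52 + (24−29.33)²/29.33 + (20−13.20)²/13.20 + (11−12.47)²/12.47 + (30−28.27)²/28.27 + (12−12.72)²/12.72 + (11−12.01)²/12.01 = 9.7697
df = 4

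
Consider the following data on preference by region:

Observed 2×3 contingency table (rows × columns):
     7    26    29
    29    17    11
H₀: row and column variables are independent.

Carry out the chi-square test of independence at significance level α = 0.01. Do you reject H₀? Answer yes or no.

Row totals [62, 57], col totals [36, 43, 40], n=119
χ² = (7−18.76)²/18.76 + (26−22.40)²/22.40 + (29−20.84)²/20.84 + (29−17.24)²/17.24 + (17−20.60)²/20.60 + (11−19.16)²/19.16 = 23.2591
df = 2
p-value (upper-tail) = 0.00001
At α=0.01: p < α → reject H₀

reject H₀: yes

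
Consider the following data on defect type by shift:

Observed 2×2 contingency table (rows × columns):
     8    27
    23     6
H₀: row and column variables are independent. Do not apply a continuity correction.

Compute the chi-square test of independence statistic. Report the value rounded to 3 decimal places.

test statistic = 20.237

Row totals [35, 29], col totals [31, 33], n=64
χ² = (8−16.95)²/16.95 + (27−18.05)²/18.05 + (23−14.05)²/14.05 + (6−14.95)²/14.95 = 20.2371
df = 1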